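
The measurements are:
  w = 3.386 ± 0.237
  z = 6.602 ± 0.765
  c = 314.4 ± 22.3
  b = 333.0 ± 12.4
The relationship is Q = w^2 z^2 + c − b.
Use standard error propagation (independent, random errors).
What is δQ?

Let p = w^2·z^2 = 499.7. δp/p = √((2·δw/w)² + (2·δz/z)²) = √(0.0196 + 0.0537) = 0.271, so δp = 135.
Q = p + c − b: δQ = √(δp² + δc² + δb²) = √(18300 + 497 + 154) = 138

138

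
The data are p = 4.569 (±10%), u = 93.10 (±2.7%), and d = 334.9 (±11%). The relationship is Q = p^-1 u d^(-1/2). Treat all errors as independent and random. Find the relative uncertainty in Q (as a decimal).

Products/powers → add relative errors in quadrature, weighted by exponent:
  (-1·δp/p)² = (-1×0.100)² = 0.0100;  (1·δu/u)² = (1×0.0270)² = 0.000729;  (−½·δd/d)² = (-0.5×0.110)² = 0.00302
δQ/Q = √(0.0138) = 0.117

0.117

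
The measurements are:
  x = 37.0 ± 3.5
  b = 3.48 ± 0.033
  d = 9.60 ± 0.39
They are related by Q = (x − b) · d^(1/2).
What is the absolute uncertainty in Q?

11.0

Let u = x − b = 33.5. δu = √(δx² + δb²) = √(12.2 + 0.00109) = 3.50, so δu/u = 0.104.
Q is then a monomial in u, d:
δQ/Q = √((δu/u)² + (½·δd/d)²) = √(0.0109 + 0.000413) = 0.106
Q = 104, so δQ = 0.106 × 104 = 11.0.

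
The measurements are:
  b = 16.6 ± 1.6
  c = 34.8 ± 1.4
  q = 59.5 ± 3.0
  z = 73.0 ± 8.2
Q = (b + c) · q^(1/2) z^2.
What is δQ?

4.86e+05

Let u = b + c = 51.4. δu = √(δb² + δc²) = √(2.56 + 1.96) = 2.13, so δu/u = 0.0414.
Q is then a monomial in u, q, z:
δQ/Q = √((δu/u)² + (½·δq/q)² + (2·δz/z)²) = √(0.00171 + 0.000636 + 0.0505) = 0.230
Q = 2.11e+06, so δQ = 0.230 × 2.11e+06 = 4.86e+05.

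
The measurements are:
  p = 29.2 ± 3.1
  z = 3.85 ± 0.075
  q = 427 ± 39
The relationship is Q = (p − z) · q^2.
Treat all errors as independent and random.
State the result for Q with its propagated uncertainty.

(4.62 ± 1.02) × 10^6

Let u = p − z = 25.3. δu = √(δp² + δz²) = √(9.61 + 0.00562) = 3.10, so δu/u = 0.122.
Q is then a monomial in u, q:
δQ/Q = √((δu/u)² + (2·δq/q)²) = √(0.0150 + 0.0334) = 0.220
Q = 4.62e+06, so δQ = 0.220 × 4.62e+06 = 1.02e+06.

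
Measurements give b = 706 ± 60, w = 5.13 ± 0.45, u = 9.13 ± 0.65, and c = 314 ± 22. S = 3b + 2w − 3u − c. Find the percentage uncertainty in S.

S is a linear combination, so absolute uncertainties add in quadrature:
  (3·δb)² = 32400;  (2·δw)² = 0.810;  (3·δu)² = 3.80;  (δc)² = 484
δS = √(32900) = 181
S = 1790, so δS/S = 181/1790 = 0.101.

10.1%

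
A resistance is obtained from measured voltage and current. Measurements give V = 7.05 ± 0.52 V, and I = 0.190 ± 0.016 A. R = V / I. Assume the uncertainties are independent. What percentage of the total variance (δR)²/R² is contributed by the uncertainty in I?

56.6%

(δR/R)² = (1·δV/V)² + (-1·δI/I)²
  V term: (1×0.0738)² = 0.00544
  I term: (-1×0.0842)² = 0.00709
Total = 0.0125. Share from I = 0.00709/0.0125 = 0.566.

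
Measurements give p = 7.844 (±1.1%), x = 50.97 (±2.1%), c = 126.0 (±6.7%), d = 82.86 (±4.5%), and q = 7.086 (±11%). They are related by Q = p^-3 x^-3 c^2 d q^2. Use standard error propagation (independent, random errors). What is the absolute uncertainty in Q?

0.280

Each factor contributes (exponent × relative error)² to (δQ/Q)²:
  (-3·δp/p)² = (-3×0.0110)² = 0.00109;  (-3·δx/x)² = (-3×0.0210)² = 0.00397;  (2·δc/c)² = (2×0.0670)² = 0.0180;  (1·δd/d)² = (1×0.0450)² = 0.00202;  (2·δq/q)² = (2×0.110)² = 0.0484
δQ/Q = √(0.0734) = 0.271
Q = 1.034, so δQ = 0.271 × 1.034 = 0.280.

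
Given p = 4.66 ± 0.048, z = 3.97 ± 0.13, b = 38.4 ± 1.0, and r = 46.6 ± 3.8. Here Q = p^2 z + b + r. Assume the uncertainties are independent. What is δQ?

Let w = p^2·z = 86.2. δw/w = √((2·δp/p)² + (1·δz/z)²) = √(0.000424 + 0.00107) = 0.0387, so δw = 3.34.
Q = w + b + r: δQ = √(δw² + δb² + δr²) = √(11.1 + 1.00 + 14.4) = 5.15

5.15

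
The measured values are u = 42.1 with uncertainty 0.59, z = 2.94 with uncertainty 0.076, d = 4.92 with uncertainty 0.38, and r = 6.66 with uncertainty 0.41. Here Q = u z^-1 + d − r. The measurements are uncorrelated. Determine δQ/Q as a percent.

5.56%

Let p = u·z^-1 = 14.3. δp/p = √((1·δu/u)² + (-1·δz/z)²) = √(0.000196 + 0.000668) = 0.0294, so δp = 0.421.
Q = p + d − r: δQ = √(δp² + δd² + δr²) = √(0.177 + 0.144 + 0.168) = 0.700
Q = 12.6, so δQ/Q = 0.700/12.6 = 0.0556.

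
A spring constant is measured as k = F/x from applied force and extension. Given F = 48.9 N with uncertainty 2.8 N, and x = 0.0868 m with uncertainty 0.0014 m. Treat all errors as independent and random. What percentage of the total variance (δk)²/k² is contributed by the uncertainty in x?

(δk/k)² = (1·δF/F)² + (-1·δx/x)²
  F term: (1×0.0573)² = 0.00328
  x term: (-1×0.0161)² = 0.000260
Total = 0.00354. Share from x = 0.000260/0.00354 = 0.0735.

7.35%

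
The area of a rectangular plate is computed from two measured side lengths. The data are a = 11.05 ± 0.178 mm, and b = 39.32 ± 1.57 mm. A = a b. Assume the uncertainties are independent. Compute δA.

18.7 mm^2

Products/powers → add relative errors in quadrature, weighted by exponent:
  (1·δa/a)² = (1×0.0161)² = 0.000259;  (1·δb/b)² = (1×0.0399)² = 0.00159
δA/A = √(0.00185) = 0.0431
A = 434.5 mm^2, so δA = 0.0431 × 434.5 = 18.7 mm^2.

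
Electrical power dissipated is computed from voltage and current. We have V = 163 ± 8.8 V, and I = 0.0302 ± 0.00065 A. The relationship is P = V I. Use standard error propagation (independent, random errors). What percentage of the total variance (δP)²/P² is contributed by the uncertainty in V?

86.3%

(δP/P)² = (1·δV/V)² + (1·δI/I)²
  V term: (1×0.0540)² = 0.00291
  I term: (1×0.0215)² = 0.000463
Total = 0.00338. Share from V = 0.00291/0.00338 = 0.863.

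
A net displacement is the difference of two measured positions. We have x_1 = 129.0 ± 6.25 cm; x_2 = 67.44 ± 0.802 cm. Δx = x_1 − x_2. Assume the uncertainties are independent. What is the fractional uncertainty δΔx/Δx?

Δx is a linear combination, so absolute uncertainties add in quadrature:
  (δx_1)² = 39.1;  (δx_2)² = 0.643
δΔx = √(39.7) = 6.30 cm
Δx = 61.56 cm, so δΔx/Δx = 6.30/61.56 = 0.102.

0.102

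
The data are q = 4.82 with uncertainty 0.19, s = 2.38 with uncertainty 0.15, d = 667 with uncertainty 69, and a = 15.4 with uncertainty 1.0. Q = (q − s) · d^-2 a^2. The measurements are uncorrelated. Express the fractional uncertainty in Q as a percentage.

26.4%

Let u = q − s = 2.44. δu = √(δq² + δs²) = √(0.0361 + 0.0225) = 0.242, so δu/u = 0.0992.
Q is then a monomial in u, d, a:
δQ/Q = √((δu/u)² + (-2·δd/d)² + (2·δa/a)²) = √(0.00984 + 0.0428 + 0.0169) = 0.264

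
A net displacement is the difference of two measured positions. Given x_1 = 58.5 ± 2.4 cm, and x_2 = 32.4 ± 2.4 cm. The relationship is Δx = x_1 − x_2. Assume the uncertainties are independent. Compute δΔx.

3.39 cm

For a sum/difference, combine absolute errors in quadrature:
  (δx_1)² = 5.76;  (δx_2)² = 5.76
δΔx = √(11.5) = 3.39 cm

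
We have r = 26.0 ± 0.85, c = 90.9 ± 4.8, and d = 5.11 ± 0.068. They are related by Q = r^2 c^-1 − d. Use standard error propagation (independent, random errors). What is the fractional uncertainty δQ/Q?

Let p = r^2·c^-1 = 7.44. δp/p = √((2·δr/r)² + (-1·δc/c)²) = √(0.00428 + 0.00279) = 0.0840, so δp = 0.625.
Q = p − d: δQ = √(δp² + δd²) = √(0.391 + 0.00462) = 0.629
Q = 2.33, so δQ/Q = 0.629/2.33 = 0.270.

0.270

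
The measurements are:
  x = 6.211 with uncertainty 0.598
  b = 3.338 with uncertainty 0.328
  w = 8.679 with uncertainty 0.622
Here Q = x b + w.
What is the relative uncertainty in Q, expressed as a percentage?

9.93%

Let p = x·b = 20.73. δp/p = √((1·δx/x)² + (1·δb/b)²) = √(0.00927 + 0.00966) = 0.138, so δp = 2.85.
Q = p + w: δQ = √(δp² + δw²) = √(8.13 + 0.387) = 2.92
Q = 29.41, so δQ/Q = 2.92/29.41 = 0.0993.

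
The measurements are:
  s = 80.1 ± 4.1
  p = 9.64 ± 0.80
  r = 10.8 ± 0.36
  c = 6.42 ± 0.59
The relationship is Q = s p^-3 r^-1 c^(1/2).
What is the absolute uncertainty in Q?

0.00546

Q is a product of powers, so relative uncertainties combine in quadrature:
  (1·δs/s)² = (1×0.0512)² = 0.00262;  (-3·δp/p)² = (-3×0.0830)² = 0.0620;  (-1·δr/r)² = (-1×0.0333)² = 0.00111;  (½·δc/c)² = (0.5×0.0919)² = 0.00211
δQ/Q = √(0.0678) = 0.260
Q = 0.0210, so δQ = 0.260 × 0.0210 = 0.00546.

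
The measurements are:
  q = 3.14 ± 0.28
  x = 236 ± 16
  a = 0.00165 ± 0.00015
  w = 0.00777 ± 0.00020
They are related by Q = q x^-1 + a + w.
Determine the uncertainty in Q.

Let p = q·x^-1 = 0.0133. δp/p = √((1·δq/q)² + (-1·δx/x)²) = √(0.00795 + 0.00460) = 0.112, so δp = 0.00149.
Q = p + a + w: δQ = √(δp² + δa² + δw²) = √(2.22e-06 + 2.25e-08 + 4e-08) = 0.00151

0.00151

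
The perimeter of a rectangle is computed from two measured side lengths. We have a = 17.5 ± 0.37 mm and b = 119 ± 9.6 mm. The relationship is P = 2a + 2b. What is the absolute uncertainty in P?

19.2 mm

For a sum/difference, combine absolute errors in quadrature:
  (2·δa)² = 0.548;  (2·δb)² = 369
δP = √(369) = 19.2 mm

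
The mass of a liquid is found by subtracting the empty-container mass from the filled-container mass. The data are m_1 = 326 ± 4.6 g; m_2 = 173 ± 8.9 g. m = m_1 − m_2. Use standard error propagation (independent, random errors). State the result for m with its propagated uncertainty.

153 ± 10.0 g

For a sum/difference, combine absolute errors in quadrature:
  (δm_1)² = 21.2;  (δm_2)² = 79.2
δm = √(100) = 10.0 g
m = 153 g.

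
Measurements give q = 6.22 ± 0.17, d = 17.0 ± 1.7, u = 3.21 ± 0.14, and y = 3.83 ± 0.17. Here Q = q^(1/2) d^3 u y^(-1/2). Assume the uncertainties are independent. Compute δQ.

Relative error in a monomial: (δQ/Q)² = Σ (nᵢ · δxᵢ/xᵢ)².
  (½·δq/q)² = (0.5×0.0273)² = 0.000187;  (3·δd/d)² = (3×0.100)² = 0.0900;  (1·δu/u)² = (1×0.0436)² = 0.00190;  (−½·δy/y)² = (-0.5×0.0444)² = 0.000493
δQ/Q = √(0.0926) = 0.304
Q = 20100, so δQ = 0.304 × 20100 = 6120.

6120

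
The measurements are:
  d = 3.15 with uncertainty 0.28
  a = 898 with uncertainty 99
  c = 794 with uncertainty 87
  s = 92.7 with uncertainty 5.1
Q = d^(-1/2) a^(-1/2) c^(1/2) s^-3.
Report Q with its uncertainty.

(6.65 ± 1.25) × 10^-7

Since Q is a product/quotient, work with relative uncertainties:
  (−½·δd/d)² = (-0.5×0.0889)² = 0.00198;  (−½·δa/a)² = (-0.5×0.110)² = 0.00304;  (½·δc/c)² = (0.5×0.110)² = 0.00300;  (-3·δs/s)² = (-3×0.0550)² = 0.0272
δQ/Q = √(0.0353) = 0.188
Q = 6.65e-07, so δQ = 0.188 × 6.65e-07 = 1.25e-07.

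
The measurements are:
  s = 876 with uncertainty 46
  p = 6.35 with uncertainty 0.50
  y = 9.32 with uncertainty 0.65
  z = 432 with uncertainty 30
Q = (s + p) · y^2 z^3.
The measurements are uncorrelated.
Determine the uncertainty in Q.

1.58e+12

Let u = s + p = 882. δu = √(δs² + δp²) = √(2120 + 0.250) = 46.0, so δu/u = 0.0521.
Q is then a monomial in u, y, z:
δQ/Q = √((δu/u)² + (2·δy/y)² + (3·δz/z)²) = √(0.00272 + 0.0195 + 0.0434) = 0.256
Q = 6.18e+12, so δQ = 0.256 × 6.18e+12 = 1.58e+12.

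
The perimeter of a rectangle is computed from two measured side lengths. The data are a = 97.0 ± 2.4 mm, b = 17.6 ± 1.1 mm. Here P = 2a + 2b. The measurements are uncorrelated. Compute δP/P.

0.0230

For a sum/difference, combine absolute errors in quadrature:
  (2·δa)² = 23.0;  (2·δb)² = 4.84
δP = √(27.9) = 5.28 mm
P = 229 mm, so δP/P = 5.28/229 = 0.0230.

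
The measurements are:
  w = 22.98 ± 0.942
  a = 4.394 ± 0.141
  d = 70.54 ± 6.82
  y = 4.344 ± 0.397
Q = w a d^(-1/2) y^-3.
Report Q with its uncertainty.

Each factor contributes (exponent × relative error)² to (δQ/Q)²:
  (1·δw/w)² = (1×0.0410)² = 0.00168;  (1·δa/a)² = (1×0.0321)² = 0.00103;  (−½·δd/d)² = (-0.5×0.0967)² = 0.00234;  (-3·δy/y)² = (-3×0.0914)² = 0.0752
δQ/Q = √(0.0802) = 0.283
Q = 0.1467, so δQ = 0.283 × 0.1467 = 0.0415.

0.1467 ± 0.0415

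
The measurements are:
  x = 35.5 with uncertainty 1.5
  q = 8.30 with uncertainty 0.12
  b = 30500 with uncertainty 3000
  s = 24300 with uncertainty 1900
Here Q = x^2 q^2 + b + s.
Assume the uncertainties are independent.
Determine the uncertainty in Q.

8530

Let p = x^2·q^2 = 86800. δp/p = √((2·δx/x)² + (2·δq/q)²) = √(0.00714 + 0.000836) = 0.0893, so δp = 7750.
Q = p + b + s: δQ = √(δp² + δb² + δs²) = √(6.01e+07 + 9e+06 + 3.61e+06) = 8530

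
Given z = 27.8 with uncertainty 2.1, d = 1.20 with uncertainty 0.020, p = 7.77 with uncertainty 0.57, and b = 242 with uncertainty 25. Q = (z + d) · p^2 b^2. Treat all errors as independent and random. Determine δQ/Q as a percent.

Let u = z + d = 29.0. δu = √(δz² + δd²) = √(4.41 + 0.000400) = 2.10, so δu/u = 0.0724.
Q is then a monomial in u, p, b:
δQ/Q = √((δu/u)² + (2·δp/p)² + (2·δb/b)²) = √(0.00524 + 0.0215 + 0.0427) = 0.264

26.4%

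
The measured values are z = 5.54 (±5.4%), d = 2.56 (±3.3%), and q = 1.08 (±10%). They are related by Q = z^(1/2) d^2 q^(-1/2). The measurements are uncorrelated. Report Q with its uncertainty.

Q is a product of powers, so relative uncertainties combine in quadrature:
  (½·δz/z)² = (0.5×0.0540)² = 0.000729;  (2·δd/d)² = (2×0.0330)² = 0.00436;  (−½·δq/q)² = (-0.5×0.100)² = 0.00250
δQ/Q = √(0.00759) = 0.0871
Q = 14.8, so δQ = 0.0871 × 14.8 = 1.29.

14.8 ± 1.29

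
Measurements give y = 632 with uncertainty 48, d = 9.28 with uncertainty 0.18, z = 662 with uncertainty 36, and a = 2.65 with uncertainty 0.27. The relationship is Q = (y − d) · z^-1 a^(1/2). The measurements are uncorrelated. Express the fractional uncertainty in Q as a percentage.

10.7%

Let u = y − d = 623. δu = √(δy² + δd²) = √(2300 + 0.0324) = 48.0, so δu/u = 0.0771.
Q is then a monomial in u, z, a:
δQ/Q = √((δu/u)² + (-1·δz/z)² + (½·δa/a)²) = √(0.00594 + 0.00296 + 0.00260) = 0.107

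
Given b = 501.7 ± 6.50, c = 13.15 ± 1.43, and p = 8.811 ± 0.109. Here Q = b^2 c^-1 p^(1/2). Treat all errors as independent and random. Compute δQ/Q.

0.112

Q is a product of powers, so relative uncertainties combine in quadrature:
  (2·δb/b)² = (2×0.0130)² = 0.000671;  (-1·δc/c)² = (-1×0.109)² = 0.0118;  (½·δp/p)² = (0.5×0.0124)² = 3.83e-05
δQ/Q = √(0.0125) = 0.112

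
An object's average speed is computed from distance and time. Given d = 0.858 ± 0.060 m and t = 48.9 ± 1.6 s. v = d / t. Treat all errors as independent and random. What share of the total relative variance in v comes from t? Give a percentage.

(δv/v)² = (1·δd/d)² + (-1·δt/t)²
  d term: (1×0.0699)² = 0.00489
  t term: (-1×0.0327)² = 0.00107
Total = 0.00596. Share from t = 0.00107/0.00596 = 0.180.

18.0%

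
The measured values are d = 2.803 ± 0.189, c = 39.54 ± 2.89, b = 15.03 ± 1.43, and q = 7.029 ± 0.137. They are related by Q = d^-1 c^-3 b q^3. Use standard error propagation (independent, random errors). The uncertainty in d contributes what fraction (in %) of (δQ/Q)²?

6.98%

(δQ/Q)² = (-1·δd/d)² + (-3·δc/c)² + (1·δb/b)² + (3·δq/q)²
  d term: (-1×0.0674)² = 0.00455
  c term: (-3×0.0731)² = 0.0481
  b term: (1×0.0951)² = 0.00905
  q term: (3×0.0195)² = 0.00342
Total = 0.0651. Share from d = 0.00455/0.0651 = 0.0698.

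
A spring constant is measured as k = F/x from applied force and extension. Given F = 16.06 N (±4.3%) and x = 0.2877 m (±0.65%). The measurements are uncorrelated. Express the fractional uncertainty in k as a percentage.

k is a product of powers, so relative uncertainties combine in quadrature:
  (1·δF/F)² = (1×0.0430)² = 0.00185;  (-1·δx/x)² = (-1×0.00650)² = 4.23e-05
δk/k = √(0.00189) = 0.0435

4.35%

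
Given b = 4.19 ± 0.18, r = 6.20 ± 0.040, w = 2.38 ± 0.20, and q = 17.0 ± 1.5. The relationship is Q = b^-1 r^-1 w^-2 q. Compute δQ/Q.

For a monomial Q ∝ b^-1, r^-1, w^-2, q, fractional errors add in quadrature:
  (-1·δb/b)² = (-1×0.0430)² = 0.00185;  (-1·δr/r)² = (-1×0.00645)² = 4.16e-05;  (-2·δw/w)² = (-2×0.0840)² = 0.0282;  (1·δq/q)² = (1×0.0882)² = 0.00779
δQ/Q = √(0.0379) = 0.195

0.195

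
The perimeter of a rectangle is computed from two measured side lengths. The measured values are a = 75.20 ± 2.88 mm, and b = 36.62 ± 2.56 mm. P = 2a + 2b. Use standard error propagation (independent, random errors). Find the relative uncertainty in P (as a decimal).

Each term contributes (cᵢ δxᵢ)² to (δP)²:
  (2·δa)² = 33.2;  (2·δb)² = 26.2
δP = √(59.4) = 7.71 mm
P = 223.6 mm, so δP/P = 7.71/223.6 = 0.0345.

0.0345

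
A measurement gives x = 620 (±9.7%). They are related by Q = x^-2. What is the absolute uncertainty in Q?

5.05e-07

Since Q is a product/quotient, work with relative uncertainties:
  (-2·δx/x)² = (-2×0.0970)² = 0.0376
δQ/Q = √(0.0376) = 0.194
Q = 2.6e-06, so δQ = 0.194 × 2.6e-06 = 5.05e-07.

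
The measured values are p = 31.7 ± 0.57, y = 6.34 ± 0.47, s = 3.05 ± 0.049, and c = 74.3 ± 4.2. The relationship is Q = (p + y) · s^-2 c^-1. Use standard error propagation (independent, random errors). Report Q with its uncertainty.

0.0550 ± 0.00373

Let u = p + y = 38.0. δu = √(δp² + δy²) = √(0.325 + 0.221) = 0.739, so δu/u = 0.0194.
Q is then a monomial in u, s, c:
δQ/Q = √((δu/u)² + (-2·δs/s)² + (-1·δc/c)²) = √(0.000377 + 0.00103 + 0.00320) = 0.0679
Q = 0.0550, so δQ = 0.0679 × 0.0550 = 0.00373.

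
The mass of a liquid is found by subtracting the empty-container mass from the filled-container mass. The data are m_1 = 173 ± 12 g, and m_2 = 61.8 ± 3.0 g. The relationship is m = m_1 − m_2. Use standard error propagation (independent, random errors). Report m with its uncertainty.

For a sum/difference, combine absolute errors in quadrature:
  (δm_1)² = 144;  (δm_2)² = 9.00
δm = √(153) = 12.4 g
m = 111 g.

111 ± 12.4 g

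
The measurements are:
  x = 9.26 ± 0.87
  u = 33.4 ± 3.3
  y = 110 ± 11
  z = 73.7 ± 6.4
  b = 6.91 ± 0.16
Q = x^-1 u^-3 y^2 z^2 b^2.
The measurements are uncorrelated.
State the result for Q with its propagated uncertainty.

9100 ± 3740

Products/powers → add relative errors in quadrature, weighted by exponent:
  (-1·δx/x)² = (-1×0.0940)² = 0.00883;  (-3·δu/u)² = (-3×0.0988)² = 0.0879;  (2·δy/y)² = (2×0.100)² = 0.0400;  (2·δz/z)² = (2×0.0868)² = 0.0302;  (2·δb/b)² = (2×0.0232)² = 0.00214
δQ/Q = √(0.169) = 0.411
Q = 9100, so δQ = 0.411 × 9100 = 3740.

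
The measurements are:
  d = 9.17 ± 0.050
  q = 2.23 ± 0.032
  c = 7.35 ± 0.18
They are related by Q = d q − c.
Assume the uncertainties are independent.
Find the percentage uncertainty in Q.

Let p = d·q = 20.4. δp/p = √((1·δd/d)² + (1·δq/q)²) = √(2.97e-05 + 0.000206) = 0.0154, so δp = 0.314.
Q = p − c: δQ = √(δp² + δc²) = √(0.0985 + 0.0324) = 0.362
Q = 13.1, so δQ/Q = 0.362/13.1 = 0.0276.

2.76%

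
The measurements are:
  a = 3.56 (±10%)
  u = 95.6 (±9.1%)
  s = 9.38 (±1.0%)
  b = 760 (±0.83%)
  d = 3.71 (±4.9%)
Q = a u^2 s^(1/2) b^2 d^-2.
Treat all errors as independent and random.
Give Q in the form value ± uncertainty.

(4.18 ± 0.963) × 10^9

Each factor contributes (exponent × relative error)² to (δQ/Q)²:
  (1·δa/a)² = (1×0.100)² = 0.0100;  (2·δu/u)² = (2×0.0910)² = 0.0331;  (½·δs/s)² = (0.5×0.0100)² = 2.5e-05;  (2·δb/b)² = (2×0.00830)² = 0.000276;  (-2·δd/d)² = (-2×0.0490)² = 0.00960
δQ/Q = √(0.0530) = 0.230
Q = 4.18e+09, so δQ = 0.230 × 4.18e+09 = 9.63e+08.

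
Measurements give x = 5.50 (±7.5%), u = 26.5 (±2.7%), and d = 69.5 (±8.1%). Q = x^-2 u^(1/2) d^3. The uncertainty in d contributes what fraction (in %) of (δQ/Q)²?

(δQ/Q)² = (-2·δx/x)² + (½·δu/u)² + (3·δd/d)²
  x term: (-2×0.0750)² = 0.0225
  u term: (0.5×0.0270)² = 0.000182
  d term: (3×0.0810)² = 0.0590
Total = 0.0817. Share from d = 0.0590/0.0817 = 0.722.

72.2%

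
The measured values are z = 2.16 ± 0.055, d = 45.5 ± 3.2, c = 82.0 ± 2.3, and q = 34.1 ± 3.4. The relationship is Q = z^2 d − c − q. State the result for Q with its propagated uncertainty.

96.2 ± 18.9

Let p = z^2·d = 212. δp/p = √((2·δz/z)² + (1·δd/d)²) = √(0.00259 + 0.00495) = 0.0868, so δp = 18.4.
Q = p − c − q: δQ = √(δp² + δc² + δq²) = √(340 + 5.29 + 11.6) = 18.9
Q = 96.2.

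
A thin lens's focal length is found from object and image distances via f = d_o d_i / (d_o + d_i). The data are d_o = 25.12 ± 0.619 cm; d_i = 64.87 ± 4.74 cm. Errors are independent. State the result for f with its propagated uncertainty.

18.11 ± 0.490 cm

∂f/∂d_o = (d_i/(d_o+d_i))² = 0.520;  ∂f/∂d_i = (d_o/(d_o+d_i))² = 0.0779
δf = √((∂f/∂d_o · δd_o)² + (∂f/∂d_i · δd_i)²) = √(0.103 + 0.136) = 0.490 cm
f = 18.11 cm.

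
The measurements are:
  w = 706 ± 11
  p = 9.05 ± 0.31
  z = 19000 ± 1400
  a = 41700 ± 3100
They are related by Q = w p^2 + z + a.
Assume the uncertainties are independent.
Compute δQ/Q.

Let h = w·p^2 = 57800. δh/h = √((1·δw/w)² + (2·δp/p)²) = √(0.000243 + 0.00469) = 0.0703, so δh = 4060.
Q = h + z + a: δQ = √(δh² + δz² + δa²) = √(1.65e+07 + 1.96e+06 + 9.61e+06) = 5300
Q = 1.19e+05, so δQ/Q = 5300/1.19e+05 = 0.0447.

0.0447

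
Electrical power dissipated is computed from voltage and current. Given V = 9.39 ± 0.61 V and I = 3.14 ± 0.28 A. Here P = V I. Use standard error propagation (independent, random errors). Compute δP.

P is a product of powers, so relative uncertainties combine in quadrature:
  (1·δV/V)² = (1×0.0650)² = 0.00422;  (1·δI/I)² = (1×0.0892)² = 0.00795
δP/P = √(0.0122) = 0.110
P = 29.5 W, so δP = 0.110 × 29.5 = 3.25 W.

3.25 W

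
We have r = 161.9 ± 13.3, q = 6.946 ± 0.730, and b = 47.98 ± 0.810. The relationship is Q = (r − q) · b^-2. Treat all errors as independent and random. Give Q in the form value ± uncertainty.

Let u = r − q = 155.0. δu = √(δr² + δq²) = √(177 + 0.533) = 13.3, so δu/u = 0.0860.
Q is then a monomial in u, b:
δQ/Q = √((δu/u)² + (-2·δb/b)²) = √(0.00739 + 0.00114) = 0.0924
Q = 0.06731, so δQ = 0.0924 × 0.06731 = 0.00622.

0.06731 ± 0.00622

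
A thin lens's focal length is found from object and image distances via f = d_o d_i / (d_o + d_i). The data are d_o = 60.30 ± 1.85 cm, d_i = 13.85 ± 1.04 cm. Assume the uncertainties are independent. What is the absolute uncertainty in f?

0.691 cm

∂f/∂d_o = (d_i/(d_o+d_i))² = 0.0349;  ∂f/∂d_i = (d_o/(d_o+d_i))² = 0.661
δf = √((∂f/∂d_o · δd_o)² + (∂f/∂d_i · δd_i)²) = √(0.00417 + 0.473) = 0.691 cm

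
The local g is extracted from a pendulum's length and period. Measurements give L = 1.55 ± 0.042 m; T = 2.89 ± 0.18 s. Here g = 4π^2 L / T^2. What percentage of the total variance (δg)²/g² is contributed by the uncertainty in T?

(δg/g)² = (1·δL/L)² + (-2·δT/T)²
  L term: (1×0.0271)² = 0.000734
  T term: (-2×0.0623)² = 0.0155
Total = 0.0163. Share from T = 0.0155/0.0163 = 0.955.

95.5%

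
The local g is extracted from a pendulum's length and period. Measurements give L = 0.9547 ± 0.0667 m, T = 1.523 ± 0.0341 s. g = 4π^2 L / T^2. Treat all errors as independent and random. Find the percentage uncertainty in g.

Relative error in a monomial: (δg/g)² = Σ (nᵢ · δxᵢ/xᵢ)².
  (1·δL/L)² = (1×0.0699)² = 0.00488;  (-2·δT/T)² = (-2×0.0224)² = 0.00201
δg/g = √(0.00689) = 0.0830

8.30%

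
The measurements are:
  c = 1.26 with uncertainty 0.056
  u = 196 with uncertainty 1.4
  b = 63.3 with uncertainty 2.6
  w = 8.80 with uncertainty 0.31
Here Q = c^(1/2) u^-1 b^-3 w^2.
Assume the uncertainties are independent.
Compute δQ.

Each factor contributes (exponent × relative error)² to (δQ/Q)²:
  (½·δc/c)² = (0.5×0.0444)² = 0.000494;  (-1·δu/u)² = (-1×0.00714)² = 5.1e-05;  (-3·δb/b)² = (-3×0.0411)² = 0.0152;  (2·δw/w)² = (2×0.0352)² = 0.00496
δQ/Q = √(0.0207) = 0.144
Q = 1.75e-06, so δQ = 0.144 × 1.75e-06 = 2.52e-07.

2.52e-07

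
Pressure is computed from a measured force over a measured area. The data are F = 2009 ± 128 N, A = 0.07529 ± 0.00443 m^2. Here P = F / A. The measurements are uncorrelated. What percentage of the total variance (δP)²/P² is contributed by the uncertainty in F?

(δP/P)² = (1·δF/F)² + (-1·δA/A)²
  F term: (1×0.0637)² = 0.00406
  A term: (-1×0.0588)² = 0.00346
Total = 0.00752. Share from F = 0.00406/0.00752 = 0.540.

54.0%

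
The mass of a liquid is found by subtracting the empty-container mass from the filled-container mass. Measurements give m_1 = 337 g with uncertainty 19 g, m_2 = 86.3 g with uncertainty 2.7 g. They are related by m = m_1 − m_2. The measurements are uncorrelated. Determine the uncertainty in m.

19.2 g

For a sum/difference, combine absolute errors in quadrature:
  (δm_1)² = 361;  (δm_2)² = 7.29
δm = √(368) = 19.2 g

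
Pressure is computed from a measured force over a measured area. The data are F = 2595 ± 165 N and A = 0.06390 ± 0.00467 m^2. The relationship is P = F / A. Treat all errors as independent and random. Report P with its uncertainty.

40610 ± 3930 Pa

P is a product of powers, so relative uncertainties combine in quadrature:
  (1·δF/F)² = (1×0.0636)² = 0.00404;  (-1·δA/A)² = (-1×0.0731)² = 0.00534
δP/P = √(0.00938) = 0.0969
P = 40610 Pa, so δP = 0.0969 × 40610 = 3930 Pa.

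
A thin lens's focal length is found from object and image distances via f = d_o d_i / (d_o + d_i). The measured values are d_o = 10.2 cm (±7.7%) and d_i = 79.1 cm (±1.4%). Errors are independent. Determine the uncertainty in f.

∂f/∂d_o = (d_i/(d_o+d_i))² = 0.785;  ∂f/∂d_i = (d_o/(d_o+d_i))² = 0.0130
δf = √((∂f/∂d_o · δd_o)² + (∂f/∂d_i · δd_i)²) = √(0.380 + 0.000209) = 0.616 cm

0.616 cm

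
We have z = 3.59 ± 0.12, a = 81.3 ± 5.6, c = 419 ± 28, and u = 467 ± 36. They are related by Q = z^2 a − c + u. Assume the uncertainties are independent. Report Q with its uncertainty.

1100 ± 110

Let p = z^2·a = 1050. δp/p = √((2·δz/z)² + (1·δa/a)²) = √(0.00447 + 0.00474) = 0.0960, so δp = 101.
Q = p − c + u: δQ = √(δp² + δc² + δu²) = √(10100 + 784 + 1300) = 110
Q = 1100.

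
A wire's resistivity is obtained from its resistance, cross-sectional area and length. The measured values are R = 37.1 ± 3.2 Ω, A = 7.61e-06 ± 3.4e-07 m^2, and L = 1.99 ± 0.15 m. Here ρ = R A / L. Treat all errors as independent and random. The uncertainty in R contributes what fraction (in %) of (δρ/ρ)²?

(δρ/ρ)² = (1·δR/R)² + (1·δA/A)² + (-1·δL/L)²
  R term: (1×0.0863)² = 0.00744
  A term: (1×0.0447)² = 0.00200
  L term: (-1×0.0754)² = 0.00568
Total = 0.0151. Share from R = 0.00744/0.0151 = 0.492.

49.2%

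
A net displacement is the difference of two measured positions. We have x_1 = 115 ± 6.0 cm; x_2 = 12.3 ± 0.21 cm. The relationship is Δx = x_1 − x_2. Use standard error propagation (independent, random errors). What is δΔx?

6.00 cm

Each term contributes (cᵢ δxᵢ)² to (δΔx)²:
  (δx_1)² = 36.0;  (δx_2)² = 0.0441
δΔx = √(36.0) = 6.00 cm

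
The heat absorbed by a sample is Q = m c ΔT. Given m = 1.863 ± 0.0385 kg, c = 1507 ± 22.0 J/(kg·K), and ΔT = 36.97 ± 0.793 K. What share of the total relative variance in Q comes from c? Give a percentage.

(δQ/Q)² = (1·δm/m)² + (1·δc/c)² + (1·δΔT/ΔT)²
  m term: (1×0.0207)² = 0.000427
  c term: (1×0.0146)² = 0.000213
  ΔT term: (1×0.0214)² = 0.000460
Total = 0.00110. Share from c = 0.000213/0.00110 = 0.194.

19.4%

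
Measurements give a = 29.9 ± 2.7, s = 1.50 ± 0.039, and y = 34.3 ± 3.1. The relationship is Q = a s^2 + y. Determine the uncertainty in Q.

7.67

Let p = a·s^2 = 67.3. δp/p = √((1·δa/a)² + (2·δs/s)²) = √(0.00815 + 0.00270) = 0.104, so δp = 7.01.
Q = p + y: δQ = √(δp² + δy²) = √(49.1 + 9.61) = 7.67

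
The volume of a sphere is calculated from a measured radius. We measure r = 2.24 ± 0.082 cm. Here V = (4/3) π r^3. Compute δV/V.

V ∝ r^3, so δV/V = |3| · δr/r = 3 × 0.0366 = 0.110.

0.110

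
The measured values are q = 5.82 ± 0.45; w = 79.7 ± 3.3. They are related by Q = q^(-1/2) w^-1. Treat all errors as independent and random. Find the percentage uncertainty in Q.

Q is a product of powers, so relative uncertainties combine in quadrature:
  (−½·δq/q)² = (-0.5×0.0773)² = 0.00149;  (-1·δw/w)² = (-1×0.0414)² = 0.00171
δQ/Q = √(0.00321) = 0.0566

5.66%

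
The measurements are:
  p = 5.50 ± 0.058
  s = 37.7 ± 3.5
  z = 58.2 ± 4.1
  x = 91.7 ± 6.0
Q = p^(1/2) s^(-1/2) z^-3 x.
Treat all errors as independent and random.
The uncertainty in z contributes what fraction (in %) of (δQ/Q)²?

87.4%

(δQ/Q)² = (½·δp/p)² + (−½·δs/s)² + (-3·δz/z)² + (1·δx/x)²
  p term: (0.5×0.0105)² = 2.78e-05
  s term: (-0.5×0.0928)² = 0.00215
  z term: (-3×0.0704)² = 0.0447
  x term: (1×0.0654)² = 0.00428
Total = 0.0511. Share from z = 0.0447/0.0511 = 0.874.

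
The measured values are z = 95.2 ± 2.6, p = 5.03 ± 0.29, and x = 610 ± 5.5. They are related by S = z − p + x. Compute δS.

Absolute uncertainties add in quadrature for a linear combination:
  (δz)² = 6.76;  (δp)² = 0.0841;  (δx)² = 30.2
δS = √(37.1) = 6.09

6.09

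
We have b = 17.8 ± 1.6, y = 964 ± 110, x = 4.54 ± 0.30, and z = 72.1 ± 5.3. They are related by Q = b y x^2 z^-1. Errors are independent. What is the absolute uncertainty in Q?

Relative error in a monomial: (δQ/Q)² = Σ (nᵢ · δxᵢ/xᵢ)².
  (1·δb/b)² = (1×0.0899)² = 0.00808;  (1·δy/y)² = (1×0.114)² = 0.0130;  (2·δx/x)² = (2×0.0661)² = 0.0175;  (-1·δz/z)² = (-1×0.0735)² = 0.00540
δQ/Q = √(0.0440) = 0.210
Q = 4910, so δQ = 0.210 × 4910 = 1030.

1030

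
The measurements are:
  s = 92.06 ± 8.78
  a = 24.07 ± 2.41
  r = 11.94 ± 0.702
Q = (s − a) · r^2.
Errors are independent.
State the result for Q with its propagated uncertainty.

Let u = s − a = 67.99. δu = √(δs² + δa²) = √(77.1 + 5.81) = 9.10, so δu/u = 0.134.
Q is then a monomial in u, r:
δQ/Q = √((δu/u)² + (2·δr/r)²) = √(0.0179 + 0.0138) = 0.178
Q = 9693, so δQ = 0.178 × 9693 = 1730.

9693 ± 1730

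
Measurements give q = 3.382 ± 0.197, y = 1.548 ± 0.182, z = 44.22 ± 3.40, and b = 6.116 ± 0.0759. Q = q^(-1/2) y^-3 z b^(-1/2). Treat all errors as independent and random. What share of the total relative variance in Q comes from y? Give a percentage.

(δQ/Q)² = (−½·δq/q)² + (-3·δy/y)² + (1·δz/z)² + (−½·δb/b)²
  q term: (-0.5×0.0582)² = 0.000848
  y term: (-3×0.118)² = 0.124
  z term: (1×0.0769)² = 0.00591
  b term: (-0.5×0.0124)² = 3.85e-05
Total = 0.131. Share from y = 0.124/0.131 = 0.948.

94.8%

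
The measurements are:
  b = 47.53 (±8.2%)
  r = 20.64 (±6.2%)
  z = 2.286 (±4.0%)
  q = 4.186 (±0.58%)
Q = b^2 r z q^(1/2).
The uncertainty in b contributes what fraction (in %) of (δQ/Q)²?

83.1%

(δQ/Q)² = (2·δb/b)² + (1·δr/r)² + (1·δz/z)² + (½·δq/q)²
  b term: (2×0.0820)² = 0.0269
  r term: (1×0.0620)² = 0.00384
  z term: (1×0.0400)² = 0.00160
  q term: (0.5×0.00580)² = 8.41e-06
Total = 0.0323. Share from b = 0.0269/0.0323 = 0.831.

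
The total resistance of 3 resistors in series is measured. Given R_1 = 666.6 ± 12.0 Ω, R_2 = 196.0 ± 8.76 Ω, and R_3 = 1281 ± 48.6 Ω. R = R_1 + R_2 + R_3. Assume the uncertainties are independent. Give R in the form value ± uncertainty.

2144 ± 50.8 Ω

Absolute uncertainties add in quadrature for a linear combination:
  (δR_1)² = 144;  (δR_2)² = 76.7;  (δR_3)² = 2360
δR = √(2580) = 50.8 Ω
R = 2144 Ω.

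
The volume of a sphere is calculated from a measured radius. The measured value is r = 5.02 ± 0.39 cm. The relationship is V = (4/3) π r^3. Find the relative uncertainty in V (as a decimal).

V ∝ r^3, so δV/V = |3| · δr/r = 3 × 0.0777 = 0.233.

0.233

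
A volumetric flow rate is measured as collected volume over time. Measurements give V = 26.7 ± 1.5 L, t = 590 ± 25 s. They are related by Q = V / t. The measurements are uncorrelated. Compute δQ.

Products/powers → add relative errors in quadrature, weighted by exponent:
  (1·δV/V)² = (1×0.0562)² = 0.00316;  (-1·δt/t)² = (-1×0.0424)² = 0.00180
δQ/Q = √(0.00495) = 0.0704
Q = 0.0453 L/s, so δQ = 0.0704 × 0.0453 = 0.00318 L/s.

0.00318 L/s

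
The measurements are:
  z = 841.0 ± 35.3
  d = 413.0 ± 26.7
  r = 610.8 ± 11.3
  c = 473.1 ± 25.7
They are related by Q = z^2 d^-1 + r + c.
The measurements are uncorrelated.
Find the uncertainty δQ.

184

Let p = z^2·d^-1 = 1713. δp/p = √((2·δz/z)² + (-1·δd/d)²) = √(0.00705 + 0.00418) = 0.106, so δp = 181.
Q = p + r + c: δQ = √(δp² + δr² + δc²) = √(32900 + 128 + 660) = 184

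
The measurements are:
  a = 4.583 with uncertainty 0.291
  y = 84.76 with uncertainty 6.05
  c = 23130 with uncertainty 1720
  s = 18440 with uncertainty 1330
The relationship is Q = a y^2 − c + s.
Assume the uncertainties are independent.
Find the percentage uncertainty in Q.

19.8%

Let p = a·y^2 = 32930. δp/p = √((1·δa/a)² + (2·δy/y)²) = √(0.00403 + 0.0204) = 0.156, so δp = 5140.
Q = p − c + s: δQ = √(δp² + δc² + δs²) = √(2.65e+07 + 2.96e+06 + 1.77e+06) = 5580
Q = 28240, so δQ/Q = 5580/28240 = 0.198.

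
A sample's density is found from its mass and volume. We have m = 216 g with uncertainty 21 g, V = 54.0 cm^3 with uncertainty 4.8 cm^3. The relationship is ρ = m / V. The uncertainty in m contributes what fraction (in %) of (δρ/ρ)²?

(δρ/ρ)² = (1·δm/m)² + (-1·δV/V)²
  m term: (1×0.0972)² = 0.00945
  V term: (-1×0.0889)² = 0.00790
Total = 0.0174. Share from m = 0.00945/0.0174 = 0.545.

54.5%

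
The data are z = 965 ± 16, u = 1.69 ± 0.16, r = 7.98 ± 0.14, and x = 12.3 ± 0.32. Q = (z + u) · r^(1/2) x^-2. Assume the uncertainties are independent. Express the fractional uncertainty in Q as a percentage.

5.53%

Let w = z + u = 967. δw = √(δz² + δu²) = √(256 + 0.0256) = 16.0, so δw/w = 0.0166.
Q is then a monomial in w, r, x:
δQ/Q = √((δw/w)² + (½·δr/r)² + (-2·δx/x)²) = √(0.000274 + 7.69e-05 + 0.00271) = 0.0553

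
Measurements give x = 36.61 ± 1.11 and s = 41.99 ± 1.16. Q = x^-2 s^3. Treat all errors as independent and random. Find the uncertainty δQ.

5.67

Relative error in a monomial: (δQ/Q)² = Σ (nᵢ · δxᵢ/xᵢ)².
  (-2·δx/x)² = (-2×0.0303)² = 0.00368;  (3·δs/s)² = (3×0.0276)² = 0.00687
δQ/Q = √(0.0105) = 0.103
Q = 55.24, so δQ = 0.103 × 55.24 = 5.67.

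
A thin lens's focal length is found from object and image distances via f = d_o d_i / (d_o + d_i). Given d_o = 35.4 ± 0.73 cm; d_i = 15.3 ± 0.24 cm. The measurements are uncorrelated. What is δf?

0.135 cm

∂f/∂d_o = (d_i/(d_o+d_i))² = 0.0911;  ∂f/∂d_i = (d_o/(d_o+d_i))² = 0.488
δf = √((∂f/∂d_o · δd_o)² + (∂f/∂d_i · δd_i)²) = √(0.00442 + 0.0137) = 0.135 cm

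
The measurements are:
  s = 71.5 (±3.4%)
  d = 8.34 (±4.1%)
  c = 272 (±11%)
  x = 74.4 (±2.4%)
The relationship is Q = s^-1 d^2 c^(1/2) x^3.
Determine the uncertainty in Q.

8.38e+05

Q is a product of powers, so relative uncertainties combine in quadrature:
  (-1·δs/s)² = (-1×0.0340)² = 0.00116;  (2·δd/d)² = (2×0.0410)² = 0.00672;  (½·δc/c)² = (0.5×0.110)² = 0.00302;  (3·δx/x)² = (3×0.0240)² = 0.00518
δQ/Q = √(0.0161) = 0.127
Q = 6.61e+06, so δQ = 0.127 × 6.61e+06 = 8.38e+05.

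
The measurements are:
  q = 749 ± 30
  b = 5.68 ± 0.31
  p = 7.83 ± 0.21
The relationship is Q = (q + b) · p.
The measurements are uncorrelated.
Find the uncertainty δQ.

Let u = q + b = 755. δu = √(δq² + δb²) = √(900 + 0.0961) = 30.0, so δu/u = 0.0398.
Q is then a monomial in u, p:
δQ/Q = √((δu/u)² + (1·δp/p)²) = √(0.00158 + 0.000719) = 0.0480
Q = 5910, so δQ = 0.0480 × 5910 = 283.

283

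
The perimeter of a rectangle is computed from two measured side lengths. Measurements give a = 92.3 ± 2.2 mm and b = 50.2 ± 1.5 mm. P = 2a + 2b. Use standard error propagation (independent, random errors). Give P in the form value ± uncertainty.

285 ± 5.33 mm

Absolute uncertainties add in quadrature for a linear combination:
  (2·δa)² = 19.4;  (2·δb)² = 9.00
δP = √(28.4) = 5.33 mm
P = 285 mm.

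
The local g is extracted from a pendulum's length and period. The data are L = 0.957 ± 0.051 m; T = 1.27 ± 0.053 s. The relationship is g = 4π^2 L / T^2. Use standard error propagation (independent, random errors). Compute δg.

2.32 m/s^2

g is a product of powers, so relative uncertainties combine in quadrature:
  (1·δL/L)² = (1×0.0533)² = 0.00284;  (-2·δT/T)² = (-2×0.0417)² = 0.00697
δg/g = √(0.00981) = 0.0990
g = 23.4 m/s^2, so δg = 0.0990 × 23.4 = 2.32 m/s^2.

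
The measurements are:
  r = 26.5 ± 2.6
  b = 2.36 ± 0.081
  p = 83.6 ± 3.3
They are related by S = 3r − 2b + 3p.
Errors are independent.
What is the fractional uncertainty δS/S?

0.0387

Absolute uncertainties add in quadrature for a linear combination:
  (3·δr)² = 60.8;  (2·δb)² = 0.0262;  (3·δp)² = 98.0
δS = √(159) = 12.6
S = 326, so δS/S = 12.6/326 = 0.0387.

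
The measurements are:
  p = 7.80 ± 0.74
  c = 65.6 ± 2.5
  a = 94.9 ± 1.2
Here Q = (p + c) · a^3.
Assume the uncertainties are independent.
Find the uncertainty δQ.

3.26e+06

Let u = p + c = 73.4. δu = √(δp² + δc²) = √(0.548 + 6.25) = 2.61, so δu/u = 0.0355.
Q is then a monomial in u, a:
δQ/Q = √((δu/u)² + (3·δa/a)²) = √(0.00126 + 0.00144) = 0.0520
Q = 6.27e+07, so δQ = 0.0520 × 6.27e+07 = 3.26e+06.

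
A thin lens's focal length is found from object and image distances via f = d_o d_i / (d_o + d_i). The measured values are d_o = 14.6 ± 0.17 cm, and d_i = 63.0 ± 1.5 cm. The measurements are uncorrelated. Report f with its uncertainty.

11.9 ± 0.124 cm

∂f/∂d_o = (d_i/(d_o+d_i))² = 0.659;  ∂f/∂d_i = (d_o/(d_o+d_i))² = 0.0354
δf = √((∂f/∂d_o · δd_o)² + (∂f/∂d_i · δd_i)²) = √(0.0126 + 0.00282) = 0.124 cm
f = 11.9 cm.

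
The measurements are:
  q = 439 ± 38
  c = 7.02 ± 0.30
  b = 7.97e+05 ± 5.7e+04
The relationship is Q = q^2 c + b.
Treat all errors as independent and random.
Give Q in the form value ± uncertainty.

Let p = q^2·c = 1.35e+06. δp/p = √((2·δq/q)² + (1·δc/c)²) = √(0.0300 + 0.00183) = 0.178, so δp = 2.41e+05.
Q = p + b: δQ = √(δp² + δb²) = √(5.82e+10 + 3.25e+09) = 2.48e+05
Q = 2.15e+06.

(2.15 ± 0.248) × 10^6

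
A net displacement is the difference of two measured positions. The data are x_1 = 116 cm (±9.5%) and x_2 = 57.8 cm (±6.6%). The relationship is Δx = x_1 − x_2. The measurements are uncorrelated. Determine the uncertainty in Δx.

11.7 cm

Each term contributes (cᵢ δxᵢ)² to (δΔx)²:
  (δx_1)² = 121;  (δx_2)² = 14.6
δΔx = √(136) = 11.7 cm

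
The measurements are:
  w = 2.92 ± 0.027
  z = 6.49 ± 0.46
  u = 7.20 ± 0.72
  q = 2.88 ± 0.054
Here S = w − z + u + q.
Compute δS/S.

0.132

For a sum/difference, combine absolute errors in quadrature:
  (δw)² = 0.000729;  (δz)² = 0.212;  (δu)² = 0.518;  (δq)² = 0.00292
δS = √(0.734) = 0.857
S = 6.51, so δS/S = 0.857/6.51 = 0.132.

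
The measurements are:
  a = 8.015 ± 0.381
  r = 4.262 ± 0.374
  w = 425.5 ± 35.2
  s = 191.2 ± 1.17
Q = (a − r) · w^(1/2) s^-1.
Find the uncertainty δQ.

Let u = a − r = 3.753. δu = √(δa² + δr²) = √(0.145 + 0.140) = 0.534, so δu/u = 0.142.
Q is then a monomial in u, w, s:
δQ/Q = √((δu/u)² + (½·δw/w)² + (-1·δs/s)²) = √(0.0202 + 0.00171 + 3.74e-05) = 0.148
Q = 0.4049, so δQ = 0.148 × 0.4049 = 0.0600.

0.0600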